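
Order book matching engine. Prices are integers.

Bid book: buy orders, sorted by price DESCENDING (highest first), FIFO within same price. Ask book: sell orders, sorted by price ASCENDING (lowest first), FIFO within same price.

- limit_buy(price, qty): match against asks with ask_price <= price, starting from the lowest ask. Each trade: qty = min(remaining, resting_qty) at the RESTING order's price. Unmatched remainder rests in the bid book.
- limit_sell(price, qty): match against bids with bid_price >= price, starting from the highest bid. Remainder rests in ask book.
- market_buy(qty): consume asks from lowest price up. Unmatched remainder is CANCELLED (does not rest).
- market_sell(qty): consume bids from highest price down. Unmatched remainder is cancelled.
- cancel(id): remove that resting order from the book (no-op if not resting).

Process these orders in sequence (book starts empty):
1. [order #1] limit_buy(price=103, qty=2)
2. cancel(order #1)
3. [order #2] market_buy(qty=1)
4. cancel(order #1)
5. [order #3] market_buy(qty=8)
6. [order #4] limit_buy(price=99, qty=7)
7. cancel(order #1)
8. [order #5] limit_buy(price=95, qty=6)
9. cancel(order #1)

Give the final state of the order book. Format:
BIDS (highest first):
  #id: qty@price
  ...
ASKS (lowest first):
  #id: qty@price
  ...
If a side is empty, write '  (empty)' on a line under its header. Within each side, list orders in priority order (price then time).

After op 1 [order #1] limit_buy(price=103, qty=2): fills=none; bids=[#1:2@103] asks=[-]
After op 2 cancel(order #1): fills=none; bids=[-] asks=[-]
After op 3 [order #2] market_buy(qty=1): fills=none; bids=[-] asks=[-]
After op 4 cancel(order #1): fills=none; bids=[-] asks=[-]
After op 5 [order #3] market_buy(qty=8): fills=none; bids=[-] asks=[-]
After op 6 [order #4] limit_buy(price=99, qty=7): fills=none; bids=[#4:7@99] asks=[-]
After op 7 cancel(order #1): fills=none; bids=[#4:7@99] asks=[-]
After op 8 [order #5] limit_buy(price=95, qty=6): fills=none; bids=[#4:7@99 #5:6@95] asks=[-]
After op 9 cancel(order #1): fills=none; bids=[#4:7@99 #5:6@95] asks=[-]

Answer: BIDS (highest first):
  #4: 7@99
  #5: 6@95
ASKS (lowest first):
  (empty)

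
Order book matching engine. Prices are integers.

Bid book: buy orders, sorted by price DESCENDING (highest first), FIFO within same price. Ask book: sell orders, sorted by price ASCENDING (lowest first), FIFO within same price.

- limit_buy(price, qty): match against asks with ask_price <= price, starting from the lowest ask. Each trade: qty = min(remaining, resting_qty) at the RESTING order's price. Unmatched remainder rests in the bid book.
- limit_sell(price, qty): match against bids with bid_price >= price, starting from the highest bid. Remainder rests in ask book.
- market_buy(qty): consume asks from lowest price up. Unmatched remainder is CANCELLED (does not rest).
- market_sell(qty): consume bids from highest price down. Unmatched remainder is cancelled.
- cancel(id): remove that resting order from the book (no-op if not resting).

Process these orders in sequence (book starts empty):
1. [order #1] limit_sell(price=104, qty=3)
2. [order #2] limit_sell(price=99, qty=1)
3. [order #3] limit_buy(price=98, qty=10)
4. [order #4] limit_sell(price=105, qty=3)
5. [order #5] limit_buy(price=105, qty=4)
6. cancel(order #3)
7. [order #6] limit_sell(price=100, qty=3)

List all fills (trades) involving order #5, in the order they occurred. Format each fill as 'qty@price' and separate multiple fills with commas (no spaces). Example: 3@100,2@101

After op 1 [order #1] limit_sell(price=104, qty=3): fills=none; bids=[-] asks=[#1:3@104]
After op 2 [order #2] limit_sell(price=99, qty=1): fills=none; bids=[-] asks=[#2:1@99 #1:3@104]
After op 3 [order #3] limit_buy(price=98, qty=10): fills=none; bids=[#3:10@98] asks=[#2:1@99 #1:3@104]
After op 4 [order #4] limit_sell(price=105, qty=3): fills=none; bids=[#3:10@98] asks=[#2:1@99 #1:3@104 #4:3@105]
After op 5 [order #5] limit_buy(price=105, qty=4): fills=#5x#2:1@99 #5x#1:3@104; bids=[#3:10@98] asks=[#4:3@105]
After op 6 cancel(order #3): fills=none; bids=[-] asks=[#4:3@105]
After op 7 [order #6] limit_sell(price=100, qty=3): fills=none; bids=[-] asks=[#6:3@100 #4:3@105]

Answer: 1@99,3@104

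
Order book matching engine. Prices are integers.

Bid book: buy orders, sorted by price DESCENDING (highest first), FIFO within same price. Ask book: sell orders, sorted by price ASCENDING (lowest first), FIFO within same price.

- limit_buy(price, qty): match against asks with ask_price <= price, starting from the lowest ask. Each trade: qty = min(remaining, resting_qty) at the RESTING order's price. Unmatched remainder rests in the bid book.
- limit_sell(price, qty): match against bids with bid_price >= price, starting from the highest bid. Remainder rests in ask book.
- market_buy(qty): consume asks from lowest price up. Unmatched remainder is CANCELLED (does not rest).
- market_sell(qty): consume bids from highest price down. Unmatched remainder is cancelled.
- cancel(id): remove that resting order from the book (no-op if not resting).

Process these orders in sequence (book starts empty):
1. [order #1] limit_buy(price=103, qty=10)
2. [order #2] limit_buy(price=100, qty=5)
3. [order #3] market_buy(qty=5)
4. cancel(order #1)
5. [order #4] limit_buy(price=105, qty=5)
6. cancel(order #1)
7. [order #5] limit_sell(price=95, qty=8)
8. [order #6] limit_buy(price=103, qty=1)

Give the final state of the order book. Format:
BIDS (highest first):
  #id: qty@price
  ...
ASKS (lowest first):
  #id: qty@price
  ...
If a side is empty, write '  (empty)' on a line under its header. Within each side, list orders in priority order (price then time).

Answer: BIDS (highest first):
  #6: 1@103
  #2: 2@100
ASKS (lowest first):
  (empty)

Derivation:
After op 1 [order #1] limit_buy(price=103, qty=10): fills=none; bids=[#1:10@103] asks=[-]
After op 2 [order #2] limit_buy(price=100, qty=5): fills=none; bids=[#1:10@103 #2:5@100] asks=[-]
After op 3 [order #3] market_buy(qty=5): fills=none; bids=[#1:10@103 #2:5@100] asks=[-]
After op 4 cancel(order #1): fills=none; bids=[#2:5@100] asks=[-]
After op 5 [order #4] limit_buy(price=105, qty=5): fills=none; bids=[#4:5@105 #2:5@100] asks=[-]
After op 6 cancel(order #1): fills=none; bids=[#4:5@105 #2:5@100] asks=[-]
After op 7 [order #5] limit_sell(price=95, qty=8): fills=#4x#5:5@105 #2x#5:3@100; bids=[#2:2@100] asks=[-]
After op 8 [order #6] limit_buy(price=103, qty=1): fills=none; bids=[#6:1@103 #2:2@100] asks=[-]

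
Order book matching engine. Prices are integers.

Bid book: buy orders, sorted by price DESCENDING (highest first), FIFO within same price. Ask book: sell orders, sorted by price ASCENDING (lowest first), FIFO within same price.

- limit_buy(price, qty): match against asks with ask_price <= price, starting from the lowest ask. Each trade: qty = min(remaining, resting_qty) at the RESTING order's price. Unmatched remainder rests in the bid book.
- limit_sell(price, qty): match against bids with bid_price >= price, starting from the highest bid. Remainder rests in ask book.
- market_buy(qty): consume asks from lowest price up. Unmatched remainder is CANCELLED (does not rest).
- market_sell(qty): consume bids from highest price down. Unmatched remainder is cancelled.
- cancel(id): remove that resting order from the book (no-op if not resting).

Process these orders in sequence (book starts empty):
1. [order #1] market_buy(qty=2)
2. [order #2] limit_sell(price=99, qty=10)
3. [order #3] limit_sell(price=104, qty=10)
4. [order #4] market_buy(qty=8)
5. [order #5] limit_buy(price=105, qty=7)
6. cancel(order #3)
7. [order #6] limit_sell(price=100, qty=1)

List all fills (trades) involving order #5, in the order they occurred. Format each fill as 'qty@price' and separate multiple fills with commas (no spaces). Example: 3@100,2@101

Answer: 2@99,5@104

Derivation:
After op 1 [order #1] market_buy(qty=2): fills=none; bids=[-] asks=[-]
After op 2 [order #2] limit_sell(price=99, qty=10): fills=none; bids=[-] asks=[#2:10@99]
After op 3 [order #3] limit_sell(price=104, qty=10): fills=none; bids=[-] asks=[#2:10@99 #3:10@104]
After op 4 [order #4] market_buy(qty=8): fills=#4x#2:8@99; bids=[-] asks=[#2:2@99 #3:10@104]
After op 5 [order #5] limit_buy(price=105, qty=7): fills=#5x#2:2@99 #5x#3:5@104; bids=[-] asks=[#3:5@104]
After op 6 cancel(order #3): fills=none; bids=[-] asks=[-]
After op 7 [order #6] limit_sell(price=100, qty=1): fills=none; bids=[-] asks=[#6:1@100]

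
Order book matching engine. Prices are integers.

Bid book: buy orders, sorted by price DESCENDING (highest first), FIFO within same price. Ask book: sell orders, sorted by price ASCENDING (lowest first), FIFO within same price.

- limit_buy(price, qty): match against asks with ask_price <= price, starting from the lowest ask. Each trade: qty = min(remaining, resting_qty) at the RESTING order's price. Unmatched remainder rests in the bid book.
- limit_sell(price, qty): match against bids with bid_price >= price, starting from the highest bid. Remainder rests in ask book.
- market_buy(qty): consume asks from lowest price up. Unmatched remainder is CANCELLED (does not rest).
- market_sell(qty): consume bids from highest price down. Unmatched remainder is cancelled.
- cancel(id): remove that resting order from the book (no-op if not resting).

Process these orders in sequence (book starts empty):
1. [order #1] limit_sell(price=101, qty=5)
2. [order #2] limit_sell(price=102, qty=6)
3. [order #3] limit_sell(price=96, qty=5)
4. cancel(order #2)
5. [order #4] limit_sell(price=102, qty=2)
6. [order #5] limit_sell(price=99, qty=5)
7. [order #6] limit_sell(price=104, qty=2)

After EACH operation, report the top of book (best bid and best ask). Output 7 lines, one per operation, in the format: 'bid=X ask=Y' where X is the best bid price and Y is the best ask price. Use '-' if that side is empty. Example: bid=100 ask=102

After op 1 [order #1] limit_sell(price=101, qty=5): fills=none; bids=[-] asks=[#1:5@101]
After op 2 [order #2] limit_sell(price=102, qty=6): fills=none; bids=[-] asks=[#1:5@101 #2:6@102]
After op 3 [order #3] limit_sell(price=96, qty=5): fills=none; bids=[-] asks=[#3:5@96 #1:5@101 #2:6@102]
After op 4 cancel(order #2): fills=none; bids=[-] asks=[#3:5@96 #1:5@101]
After op 5 [order #4] limit_sell(price=102, qty=2): fills=none; bids=[-] asks=[#3:5@96 #1:5@101 #4:2@102]
After op 6 [order #5] limit_sell(price=99, qty=5): fills=none; bids=[-] asks=[#3:5@96 #5:5@99 #1:5@101 #4:2@102]
After op 7 [order #6] limit_sell(price=104, qty=2): fills=none; bids=[-] asks=[#3:5@96 #5:5@99 #1:5@101 #4:2@102 #6:2@104]

Answer: bid=- ask=101
bid=- ask=101
bid=- ask=96
bid=- ask=96
bid=- ask=96
bid=- ask=96
bid=- ask=96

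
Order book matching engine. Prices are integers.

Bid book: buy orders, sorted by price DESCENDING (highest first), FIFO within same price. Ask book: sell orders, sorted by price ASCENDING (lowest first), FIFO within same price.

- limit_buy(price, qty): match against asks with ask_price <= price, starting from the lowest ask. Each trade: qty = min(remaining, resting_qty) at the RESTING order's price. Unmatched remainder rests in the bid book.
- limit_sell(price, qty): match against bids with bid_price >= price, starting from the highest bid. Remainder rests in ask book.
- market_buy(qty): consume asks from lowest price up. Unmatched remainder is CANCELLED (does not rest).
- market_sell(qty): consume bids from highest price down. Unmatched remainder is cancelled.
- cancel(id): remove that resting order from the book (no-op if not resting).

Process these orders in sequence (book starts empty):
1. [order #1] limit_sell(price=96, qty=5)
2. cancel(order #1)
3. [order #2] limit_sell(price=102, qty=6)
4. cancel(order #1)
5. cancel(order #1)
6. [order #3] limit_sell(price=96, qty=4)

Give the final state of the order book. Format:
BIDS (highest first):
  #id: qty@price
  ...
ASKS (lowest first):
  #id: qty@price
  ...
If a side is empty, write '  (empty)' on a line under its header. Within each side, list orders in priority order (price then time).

Answer: BIDS (highest first):
  (empty)
ASKS (lowest first):
  #3: 4@96
  #2: 6@102

Derivation:
After op 1 [order #1] limit_sell(price=96, qty=5): fills=none; bids=[-] asks=[#1:5@96]
After op 2 cancel(order #1): fills=none; bids=[-] asks=[-]
After op 3 [order #2] limit_sell(price=102, qty=6): fills=none; bids=[-] asks=[#2:6@102]
After op 4 cancel(order #1): fills=none; bids=[-] asks=[#2:6@102]
After op 5 cancel(order #1): fills=none; bids=[-] asks=[#2:6@102]
After op 6 [order #3] limit_sell(price=96, qty=4): fills=none; bids=[-] asks=[#3:4@96 #2:6@102]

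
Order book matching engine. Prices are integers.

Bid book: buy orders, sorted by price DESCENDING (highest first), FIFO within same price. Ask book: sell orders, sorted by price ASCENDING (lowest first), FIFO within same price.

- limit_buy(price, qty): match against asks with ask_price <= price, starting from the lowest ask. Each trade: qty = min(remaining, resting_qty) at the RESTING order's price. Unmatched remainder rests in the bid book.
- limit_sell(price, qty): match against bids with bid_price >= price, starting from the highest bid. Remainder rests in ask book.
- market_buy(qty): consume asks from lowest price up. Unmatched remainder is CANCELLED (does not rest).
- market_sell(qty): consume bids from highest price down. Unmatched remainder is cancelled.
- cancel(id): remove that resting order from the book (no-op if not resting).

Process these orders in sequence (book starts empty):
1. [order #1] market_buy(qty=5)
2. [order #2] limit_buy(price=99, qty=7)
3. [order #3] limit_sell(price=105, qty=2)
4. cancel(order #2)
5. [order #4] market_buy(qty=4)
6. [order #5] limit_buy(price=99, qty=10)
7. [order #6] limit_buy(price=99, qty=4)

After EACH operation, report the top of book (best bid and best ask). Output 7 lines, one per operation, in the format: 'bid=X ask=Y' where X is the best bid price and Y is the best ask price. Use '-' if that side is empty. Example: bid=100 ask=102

After op 1 [order #1] market_buy(qty=5): fills=none; bids=[-] asks=[-]
After op 2 [order #2] limit_buy(price=99, qty=7): fills=none; bids=[#2:7@99] asks=[-]
After op 3 [order #3] limit_sell(price=105, qty=2): fills=none; bids=[#2:7@99] asks=[#3:2@105]
After op 4 cancel(order #2): fills=none; bids=[-] asks=[#3:2@105]
After op 5 [order #4] market_buy(qty=4): fills=#4x#3:2@105; bids=[-] asks=[-]
After op 6 [order #5] limit_buy(price=99, qty=10): fills=none; bids=[#5:10@99] asks=[-]
After op 7 [order #6] limit_buy(price=99, qty=4): fills=none; bids=[#5:10@99 #6:4@99] asks=[-]

Answer: bid=- ask=-
bid=99 ask=-
bid=99 ask=105
bid=- ask=105
bid=- ask=-
bid=99 ask=-
bid=99 ask=-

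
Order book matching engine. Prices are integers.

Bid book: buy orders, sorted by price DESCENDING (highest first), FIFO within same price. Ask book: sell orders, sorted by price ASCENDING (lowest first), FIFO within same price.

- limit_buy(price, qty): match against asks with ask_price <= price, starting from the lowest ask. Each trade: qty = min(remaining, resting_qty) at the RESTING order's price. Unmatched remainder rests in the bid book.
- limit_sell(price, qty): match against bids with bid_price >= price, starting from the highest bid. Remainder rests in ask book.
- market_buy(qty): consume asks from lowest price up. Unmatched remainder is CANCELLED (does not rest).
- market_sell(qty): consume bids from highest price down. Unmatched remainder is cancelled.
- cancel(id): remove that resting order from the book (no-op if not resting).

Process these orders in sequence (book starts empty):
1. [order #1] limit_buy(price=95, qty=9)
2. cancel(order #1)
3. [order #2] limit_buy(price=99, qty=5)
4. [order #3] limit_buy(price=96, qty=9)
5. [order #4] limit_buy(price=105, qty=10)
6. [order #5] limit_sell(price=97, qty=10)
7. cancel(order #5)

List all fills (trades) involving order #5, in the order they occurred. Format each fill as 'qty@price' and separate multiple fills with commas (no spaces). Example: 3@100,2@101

Answer: 10@105

Derivation:
After op 1 [order #1] limit_buy(price=95, qty=9): fills=none; bids=[#1:9@95] asks=[-]
After op 2 cancel(order #1): fills=none; bids=[-] asks=[-]
After op 3 [order #2] limit_buy(price=99, qty=5): fills=none; bids=[#2:5@99] asks=[-]
After op 4 [order #3] limit_buy(price=96, qty=9): fills=none; bids=[#2:5@99 #3:9@96] asks=[-]
After op 5 [order #4] limit_buy(price=105, qty=10): fills=none; bids=[#4:10@105 #2:5@99 #3:9@96] asks=[-]
After op 6 [order #5] limit_sell(price=97, qty=10): fills=#4x#5:10@105; bids=[#2:5@99 #3:9@96] asks=[-]
After op 7 cancel(order #5): fills=none; bids=[#2:5@99 #3:9@96] asks=[-]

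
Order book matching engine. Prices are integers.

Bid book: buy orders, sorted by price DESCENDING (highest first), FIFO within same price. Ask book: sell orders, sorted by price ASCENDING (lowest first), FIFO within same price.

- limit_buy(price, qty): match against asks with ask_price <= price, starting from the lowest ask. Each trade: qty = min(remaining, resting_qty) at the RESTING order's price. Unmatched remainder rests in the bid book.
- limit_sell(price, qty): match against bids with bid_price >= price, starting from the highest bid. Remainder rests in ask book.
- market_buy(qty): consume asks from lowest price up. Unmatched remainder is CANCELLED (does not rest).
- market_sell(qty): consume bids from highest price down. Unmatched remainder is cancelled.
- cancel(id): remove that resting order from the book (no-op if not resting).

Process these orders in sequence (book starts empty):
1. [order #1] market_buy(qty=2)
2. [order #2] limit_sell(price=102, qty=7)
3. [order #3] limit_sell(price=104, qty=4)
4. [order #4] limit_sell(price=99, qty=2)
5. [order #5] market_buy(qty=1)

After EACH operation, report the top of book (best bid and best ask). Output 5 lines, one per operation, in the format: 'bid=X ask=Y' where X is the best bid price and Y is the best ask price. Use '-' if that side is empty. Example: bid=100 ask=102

After op 1 [order #1] market_buy(qty=2): fills=none; bids=[-] asks=[-]
After op 2 [order #2] limit_sell(price=102, qty=7): fills=none; bids=[-] asks=[#2:7@102]
After op 3 [order #3] limit_sell(price=104, qty=4): fills=none; bids=[-] asks=[#2:7@102 #3:4@104]
After op 4 [order #4] limit_sell(price=99, qty=2): fills=none; bids=[-] asks=[#4:2@99 #2:7@102 #3:4@104]
After op 5 [order #5] market_buy(qty=1): fills=#5x#4:1@99; bids=[-] asks=[#4:1@99 #2:7@102 #3:4@104]

Answer: bid=- ask=-
bid=- ask=102
bid=- ask=102
bid=- ask=99
bid=- ask=99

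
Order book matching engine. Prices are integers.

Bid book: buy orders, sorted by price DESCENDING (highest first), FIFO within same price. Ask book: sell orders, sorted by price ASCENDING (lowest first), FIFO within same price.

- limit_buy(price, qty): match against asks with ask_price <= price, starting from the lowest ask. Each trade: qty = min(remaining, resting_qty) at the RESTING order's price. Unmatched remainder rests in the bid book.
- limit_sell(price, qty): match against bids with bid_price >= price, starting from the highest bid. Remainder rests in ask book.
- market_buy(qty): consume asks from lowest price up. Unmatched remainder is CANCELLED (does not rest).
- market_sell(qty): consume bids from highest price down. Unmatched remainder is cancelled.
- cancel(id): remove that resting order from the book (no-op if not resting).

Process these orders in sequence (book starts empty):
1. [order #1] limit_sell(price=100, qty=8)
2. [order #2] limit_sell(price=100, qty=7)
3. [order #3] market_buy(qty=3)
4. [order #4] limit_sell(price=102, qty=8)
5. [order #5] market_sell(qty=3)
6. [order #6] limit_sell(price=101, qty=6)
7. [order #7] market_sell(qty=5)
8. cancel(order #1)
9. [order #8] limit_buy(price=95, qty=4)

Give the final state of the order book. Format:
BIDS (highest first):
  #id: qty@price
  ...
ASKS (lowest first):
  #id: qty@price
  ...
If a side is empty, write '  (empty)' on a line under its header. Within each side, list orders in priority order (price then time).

Answer: BIDS (highest first):
  #8: 4@95
ASKS (lowest first):
  #2: 7@100
  #6: 6@101
  #4: 8@102

Derivation:
After op 1 [order #1] limit_sell(price=100, qty=8): fills=none; bids=[-] asks=[#1:8@100]
After op 2 [order #2] limit_sell(price=100, qty=7): fills=none; bids=[-] asks=[#1:8@100 #2:7@100]
After op 3 [order #3] market_buy(qty=3): fills=#3x#1:3@100; bids=[-] asks=[#1:5@100 #2:7@100]
After op 4 [order #4] limit_sell(price=102, qty=8): fills=none; bids=[-] asks=[#1:5@100 #2:7@100 #4:8@102]
After op 5 [order #5] market_sell(qty=3): fills=none; bids=[-] asks=[#1:5@100 #2:7@100 #4:8@102]
After op 6 [order #6] limit_sell(price=101, qty=6): fills=none; bids=[-] asks=[#1:5@100 #2:7@100 #6:6@101 #4:8@102]
After op 7 [order #7] market_sell(qty=5): fills=none; bids=[-] asks=[#1:5@100 #2:7@100 #6:6@101 #4:8@102]
After op 8 cancel(order #1): fills=none; bids=[-] asks=[#2:7@100 #6:6@101 #4:8@102]
After op 9 [order #8] limit_buy(price=95, qty=4): fills=none; bids=[#8:4@95] asks=[#2:7@100 #6:6@101 #4:8@102]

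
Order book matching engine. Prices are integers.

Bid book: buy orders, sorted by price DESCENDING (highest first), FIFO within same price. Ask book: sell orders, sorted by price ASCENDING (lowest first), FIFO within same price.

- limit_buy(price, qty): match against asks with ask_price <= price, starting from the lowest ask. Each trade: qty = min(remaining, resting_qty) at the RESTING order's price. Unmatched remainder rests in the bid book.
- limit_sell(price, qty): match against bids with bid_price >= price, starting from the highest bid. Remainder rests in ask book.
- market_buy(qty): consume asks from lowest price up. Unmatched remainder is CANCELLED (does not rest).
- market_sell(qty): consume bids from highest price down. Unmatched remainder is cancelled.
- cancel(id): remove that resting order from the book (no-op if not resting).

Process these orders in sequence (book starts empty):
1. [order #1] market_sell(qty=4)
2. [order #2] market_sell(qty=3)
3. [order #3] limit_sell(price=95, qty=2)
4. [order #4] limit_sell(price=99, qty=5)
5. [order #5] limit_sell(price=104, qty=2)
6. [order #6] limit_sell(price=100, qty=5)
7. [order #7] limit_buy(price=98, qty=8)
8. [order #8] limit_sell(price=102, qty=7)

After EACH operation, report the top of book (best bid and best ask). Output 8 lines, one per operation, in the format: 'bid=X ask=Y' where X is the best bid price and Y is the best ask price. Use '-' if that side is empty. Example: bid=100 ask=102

After op 1 [order #1] market_sell(qty=4): fills=none; bids=[-] asks=[-]
After op 2 [order #2] market_sell(qty=3): fills=none; bids=[-] asks=[-]
After op 3 [order #3] limit_sell(price=95, qty=2): fills=none; bids=[-] asks=[#3:2@95]
After op 4 [order #4] limit_sell(price=99, qty=5): fills=none; bids=[-] asks=[#3:2@95 #4:5@99]
After op 5 [order #5] limit_sell(price=104, qty=2): fills=none; bids=[-] asks=[#3:2@95 #4:5@99 #5:2@104]
After op 6 [order #6] limit_sell(price=100, qty=5): fills=none; bids=[-] asks=[#3:2@95 #4:5@99 #6:5@100 #5:2@104]
After op 7 [order #7] limit_buy(price=98, qty=8): fills=#7x#3:2@95; bids=[#7:6@98] asks=[#4:5@99 #6:5@100 #5:2@104]
After op 8 [order #8] limit_sell(price=102, qty=7): fills=none; bids=[#7:6@98] asks=[#4:5@99 #6:5@100 #8:7@102 #5:2@104]

Answer: bid=- ask=-
bid=- ask=-
bid=- ask=95
bid=- ask=95
bid=- ask=95
bid=- ask=95
bid=98 ask=99
bid=98 ask=99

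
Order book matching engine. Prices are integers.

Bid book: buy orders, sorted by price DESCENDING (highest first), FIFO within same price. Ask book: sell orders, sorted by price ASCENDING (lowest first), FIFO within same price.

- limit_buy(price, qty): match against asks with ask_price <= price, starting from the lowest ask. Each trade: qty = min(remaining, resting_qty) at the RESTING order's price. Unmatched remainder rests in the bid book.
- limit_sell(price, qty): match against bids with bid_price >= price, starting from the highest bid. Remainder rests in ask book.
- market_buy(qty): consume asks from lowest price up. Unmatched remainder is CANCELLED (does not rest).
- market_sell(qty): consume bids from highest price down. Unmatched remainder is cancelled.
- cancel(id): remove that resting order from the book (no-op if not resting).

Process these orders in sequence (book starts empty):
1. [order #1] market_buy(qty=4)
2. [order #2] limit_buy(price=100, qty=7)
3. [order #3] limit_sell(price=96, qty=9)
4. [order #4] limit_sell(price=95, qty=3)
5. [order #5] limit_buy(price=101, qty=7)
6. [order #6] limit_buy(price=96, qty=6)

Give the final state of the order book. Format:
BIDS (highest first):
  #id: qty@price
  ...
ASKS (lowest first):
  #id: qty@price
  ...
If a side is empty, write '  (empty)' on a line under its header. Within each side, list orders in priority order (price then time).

Answer: BIDS (highest first):
  #5: 2@101
  #6: 6@96
ASKS (lowest first):
  (empty)

Derivation:
After op 1 [order #1] market_buy(qty=4): fills=none; bids=[-] asks=[-]
After op 2 [order #2] limit_buy(price=100, qty=7): fills=none; bids=[#2:7@100] asks=[-]
After op 3 [order #3] limit_sell(price=96, qty=9): fills=#2x#3:7@100; bids=[-] asks=[#3:2@96]
After op 4 [order #4] limit_sell(price=95, qty=3): fills=none; bids=[-] asks=[#4:3@95 #3:2@96]
After op 5 [order #5] limit_buy(price=101, qty=7): fills=#5x#4:3@95 #5x#3:2@96; bids=[#5:2@101] asks=[-]
After op 6 [order #6] limit_buy(price=96, qty=6): fills=none; bids=[#5:2@101 #6:6@96] asks=[-]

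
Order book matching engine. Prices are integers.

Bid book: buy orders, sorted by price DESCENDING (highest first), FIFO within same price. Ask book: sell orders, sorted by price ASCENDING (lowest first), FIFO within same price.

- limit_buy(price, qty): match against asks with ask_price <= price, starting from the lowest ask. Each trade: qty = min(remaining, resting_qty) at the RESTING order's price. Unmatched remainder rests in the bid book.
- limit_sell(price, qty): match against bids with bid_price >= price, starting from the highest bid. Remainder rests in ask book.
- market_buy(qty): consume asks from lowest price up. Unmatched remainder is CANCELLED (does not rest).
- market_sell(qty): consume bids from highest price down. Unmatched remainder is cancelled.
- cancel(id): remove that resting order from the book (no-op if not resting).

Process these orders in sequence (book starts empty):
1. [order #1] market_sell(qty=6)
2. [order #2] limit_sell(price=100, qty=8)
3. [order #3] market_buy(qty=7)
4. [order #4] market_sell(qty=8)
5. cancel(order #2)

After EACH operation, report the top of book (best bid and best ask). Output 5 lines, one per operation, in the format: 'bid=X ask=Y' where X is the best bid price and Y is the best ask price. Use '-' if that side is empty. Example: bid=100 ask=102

After op 1 [order #1] market_sell(qty=6): fills=none; bids=[-] asks=[-]
After op 2 [order #2] limit_sell(price=100, qty=8): fills=none; bids=[-] asks=[#2:8@100]
After op 3 [order #3] market_buy(qty=7): fills=#3x#2:7@100; bids=[-] asks=[#2:1@100]
After op 4 [order #4] market_sell(qty=8): fills=none; bids=[-] asks=[#2:1@100]
After op 5 cancel(order #2): fills=none; bids=[-] asks=[-]

Answer: bid=- ask=-
bid=- ask=100
bid=- ask=100
bid=- ask=100
bid=- ask=-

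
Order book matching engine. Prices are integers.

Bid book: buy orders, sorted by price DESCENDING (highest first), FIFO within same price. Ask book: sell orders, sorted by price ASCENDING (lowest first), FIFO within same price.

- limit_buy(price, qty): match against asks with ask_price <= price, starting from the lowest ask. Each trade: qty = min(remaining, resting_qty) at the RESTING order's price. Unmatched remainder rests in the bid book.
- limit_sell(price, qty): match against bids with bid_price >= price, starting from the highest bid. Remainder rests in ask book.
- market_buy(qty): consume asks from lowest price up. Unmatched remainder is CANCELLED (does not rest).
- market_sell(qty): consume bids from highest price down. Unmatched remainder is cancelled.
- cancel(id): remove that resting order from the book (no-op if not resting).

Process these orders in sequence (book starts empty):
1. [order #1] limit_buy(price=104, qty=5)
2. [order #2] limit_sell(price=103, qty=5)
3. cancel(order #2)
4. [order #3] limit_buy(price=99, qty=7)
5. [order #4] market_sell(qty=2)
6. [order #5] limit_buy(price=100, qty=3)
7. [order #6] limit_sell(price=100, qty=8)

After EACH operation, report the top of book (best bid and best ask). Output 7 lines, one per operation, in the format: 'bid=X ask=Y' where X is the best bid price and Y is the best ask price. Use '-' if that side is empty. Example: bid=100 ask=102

After op 1 [order #1] limit_buy(price=104, qty=5): fills=none; bids=[#1:5@104] asks=[-]
After op 2 [order #2] limit_sell(price=103, qty=5): fills=#1x#2:5@104; bids=[-] asks=[-]
After op 3 cancel(order #2): fills=none; bids=[-] asks=[-]
After op 4 [order #3] limit_buy(price=99, qty=7): fills=none; bids=[#3:7@99] asks=[-]
After op 5 [order #4] market_sell(qty=2): fills=#3x#4:2@99; bids=[#3:5@99] asks=[-]
After op 6 [order #5] limit_buy(price=100, qty=3): fills=none; bids=[#5:3@100 #3:5@99] asks=[-]
After op 7 [order #6] limit_sell(price=100, qty=8): fills=#5x#6:3@100; bids=[#3:5@99] asks=[#6:5@100]

Answer: bid=104 ask=-
bid=- ask=-
bid=- ask=-
bid=99 ask=-
bid=99 ask=-
bid=100 ask=-
bid=99 ask=100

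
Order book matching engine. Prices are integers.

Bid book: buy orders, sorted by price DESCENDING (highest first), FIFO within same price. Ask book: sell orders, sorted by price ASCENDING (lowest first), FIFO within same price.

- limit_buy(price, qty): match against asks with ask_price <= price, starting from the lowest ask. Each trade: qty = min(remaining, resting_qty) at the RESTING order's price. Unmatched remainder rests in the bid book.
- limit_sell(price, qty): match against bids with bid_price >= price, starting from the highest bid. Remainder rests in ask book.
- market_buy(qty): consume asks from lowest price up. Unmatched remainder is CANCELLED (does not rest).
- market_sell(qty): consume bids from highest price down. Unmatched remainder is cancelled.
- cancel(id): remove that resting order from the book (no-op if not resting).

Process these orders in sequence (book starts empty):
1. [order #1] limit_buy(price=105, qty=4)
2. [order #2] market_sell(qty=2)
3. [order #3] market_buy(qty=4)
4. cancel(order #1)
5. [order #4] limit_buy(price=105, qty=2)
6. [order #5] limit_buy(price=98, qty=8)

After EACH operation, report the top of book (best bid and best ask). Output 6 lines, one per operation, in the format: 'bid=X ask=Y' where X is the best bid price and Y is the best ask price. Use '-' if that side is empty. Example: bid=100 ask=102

After op 1 [order #1] limit_buy(price=105, qty=4): fills=none; bids=[#1:4@105] asks=[-]
After op 2 [order #2] market_sell(qty=2): fills=#1x#2:2@105; bids=[#1:2@105] asks=[-]
After op 3 [order #3] market_buy(qty=4): fills=none; bids=[#1:2@105] asks=[-]
After op 4 cancel(order #1): fills=none; bids=[-] asks=[-]
After op 5 [order #4] limit_buy(price=105, qty=2): fills=none; bids=[#4:2@105] asks=[-]
After op 6 [order #5] limit_buy(price=98, qty=8): fills=none; bids=[#4:2@105 #5:8@98] asks=[-]

Answer: bid=105 ask=-
bid=105 ask=-
bid=105 ask=-
bid=- ask=-
bid=105 ask=-
bid=105 ask=-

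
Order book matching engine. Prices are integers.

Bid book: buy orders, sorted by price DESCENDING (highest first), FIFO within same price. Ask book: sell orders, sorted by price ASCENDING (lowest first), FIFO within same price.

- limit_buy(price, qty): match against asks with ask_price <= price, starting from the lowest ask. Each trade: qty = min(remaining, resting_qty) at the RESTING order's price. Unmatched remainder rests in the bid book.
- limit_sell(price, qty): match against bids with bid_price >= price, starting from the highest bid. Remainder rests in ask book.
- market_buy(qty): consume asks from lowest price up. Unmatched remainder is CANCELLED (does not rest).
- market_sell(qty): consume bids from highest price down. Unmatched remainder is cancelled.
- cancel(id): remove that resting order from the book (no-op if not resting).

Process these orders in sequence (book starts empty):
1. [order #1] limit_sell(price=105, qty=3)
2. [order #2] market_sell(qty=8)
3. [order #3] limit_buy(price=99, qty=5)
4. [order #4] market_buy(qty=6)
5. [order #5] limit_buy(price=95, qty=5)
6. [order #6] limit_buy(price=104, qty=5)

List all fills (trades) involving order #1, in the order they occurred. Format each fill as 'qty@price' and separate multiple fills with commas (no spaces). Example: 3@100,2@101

Answer: 3@105

Derivation:
After op 1 [order #1] limit_sell(price=105, qty=3): fills=none; bids=[-] asks=[#1:3@105]
After op 2 [order #2] market_sell(qty=8): fills=none; bids=[-] asks=[#1:3@105]
After op 3 [order #3] limit_buy(price=99, qty=5): fills=none; bids=[#3:5@99] asks=[#1:3@105]
After op 4 [order #4] market_buy(qty=6): fills=#4x#1:3@105; bids=[#3:5@99] asks=[-]
After op 5 [order #5] limit_buy(price=95, qty=5): fills=none; bids=[#3:5@99 #5:5@95] asks=[-]
After op 6 [order #6] limit_buy(price=104, qty=5): fills=none; bids=[#6:5@104 #3:5@99 #5:5@95] asks=[-]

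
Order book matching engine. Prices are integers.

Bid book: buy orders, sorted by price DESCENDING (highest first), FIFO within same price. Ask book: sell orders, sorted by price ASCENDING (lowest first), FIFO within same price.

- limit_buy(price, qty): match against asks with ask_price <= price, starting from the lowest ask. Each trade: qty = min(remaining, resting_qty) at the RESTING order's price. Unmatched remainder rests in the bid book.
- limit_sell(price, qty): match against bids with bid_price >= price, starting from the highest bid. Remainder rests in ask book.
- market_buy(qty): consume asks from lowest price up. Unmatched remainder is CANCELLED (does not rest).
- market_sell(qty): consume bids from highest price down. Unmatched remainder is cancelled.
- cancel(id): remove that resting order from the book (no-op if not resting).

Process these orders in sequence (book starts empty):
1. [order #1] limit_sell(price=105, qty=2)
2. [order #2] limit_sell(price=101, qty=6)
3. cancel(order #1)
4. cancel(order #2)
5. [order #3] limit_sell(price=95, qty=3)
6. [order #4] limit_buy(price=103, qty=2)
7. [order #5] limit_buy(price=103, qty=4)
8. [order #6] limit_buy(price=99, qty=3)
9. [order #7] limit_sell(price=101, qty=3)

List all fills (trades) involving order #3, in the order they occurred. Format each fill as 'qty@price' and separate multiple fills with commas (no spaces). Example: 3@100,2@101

Answer: 2@95,1@95

Derivation:
After op 1 [order #1] limit_sell(price=105, qty=2): fills=none; bids=[-] asks=[#1:2@105]
After op 2 [order #2] limit_sell(price=101, qty=6): fills=none; bids=[-] asks=[#2:6@101 #1:2@105]
After op 3 cancel(order #1): fills=none; bids=[-] asks=[#2:6@101]
After op 4 cancel(order #2): fills=none; bids=[-] asks=[-]
After op 5 [order #3] limit_sell(price=95, qty=3): fills=none; bids=[-] asks=[#3:3@95]
After op 6 [order #4] limit_buy(price=103, qty=2): fills=#4x#3:2@95; bids=[-] asks=[#3:1@95]
After op 7 [order #5] limit_buy(price=103, qty=4): fills=#5x#3:1@95; bids=[#5:3@103] asks=[-]
After op 8 [order #6] limit_buy(price=99, qty=3): fills=none; bids=[#5:3@103 #6:3@99] asks=[-]
After op 9 [order #7] limit_sell(price=101, qty=3): fills=#5x#7:3@103; bids=[#6:3@99] asks=[-]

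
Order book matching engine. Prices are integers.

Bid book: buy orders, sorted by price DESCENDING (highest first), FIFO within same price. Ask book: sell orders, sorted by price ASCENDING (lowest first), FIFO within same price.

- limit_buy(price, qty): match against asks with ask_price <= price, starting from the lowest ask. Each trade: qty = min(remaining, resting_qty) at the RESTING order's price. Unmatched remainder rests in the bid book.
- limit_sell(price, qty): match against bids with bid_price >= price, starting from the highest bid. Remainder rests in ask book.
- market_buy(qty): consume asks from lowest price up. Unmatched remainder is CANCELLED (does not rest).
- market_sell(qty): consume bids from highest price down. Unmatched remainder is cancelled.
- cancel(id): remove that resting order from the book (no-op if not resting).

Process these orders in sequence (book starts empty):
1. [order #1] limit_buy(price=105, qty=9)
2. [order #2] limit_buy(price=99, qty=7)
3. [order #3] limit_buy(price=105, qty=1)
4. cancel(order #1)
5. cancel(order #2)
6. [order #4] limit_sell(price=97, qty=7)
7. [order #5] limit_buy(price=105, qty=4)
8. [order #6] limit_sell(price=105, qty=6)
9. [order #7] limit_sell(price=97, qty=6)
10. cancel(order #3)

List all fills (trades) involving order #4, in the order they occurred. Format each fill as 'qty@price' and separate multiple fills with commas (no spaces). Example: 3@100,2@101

After op 1 [order #1] limit_buy(price=105, qty=9): fills=none; bids=[#1:9@105] asks=[-]
After op 2 [order #2] limit_buy(price=99, qty=7): fills=none; bids=[#1:9@105 #2:7@99] asks=[-]
After op 3 [order #3] limit_buy(price=105, qty=1): fills=none; bids=[#1:9@105 #3:1@105 #2:7@99] asks=[-]
After op 4 cancel(order #1): fills=none; bids=[#3:1@105 #2:7@99] asks=[-]
After op 5 cancel(order #2): fills=none; bids=[#3:1@105] asks=[-]
After op 6 [order #4] limit_sell(price=97, qty=7): fills=#3x#4:1@105; bids=[-] asks=[#4:6@97]
After op 7 [order #5] limit_buy(price=105, qty=4): fills=#5x#4:4@97; bids=[-] asks=[#4:2@97]
After op 8 [order #6] limit_sell(price=105, qty=6): fills=none; bids=[-] asks=[#4:2@97 #6:6@105]
After op 9 [order #7] limit_sell(price=97, qty=6): fills=none; bids=[-] asks=[#4:2@97 #7:6@97 #6:6@105]
After op 10 cancel(order #3): fills=none; bids=[-] asks=[#4:2@97 #7:6@97 #6:6@105]

Answer: 1@105,4@97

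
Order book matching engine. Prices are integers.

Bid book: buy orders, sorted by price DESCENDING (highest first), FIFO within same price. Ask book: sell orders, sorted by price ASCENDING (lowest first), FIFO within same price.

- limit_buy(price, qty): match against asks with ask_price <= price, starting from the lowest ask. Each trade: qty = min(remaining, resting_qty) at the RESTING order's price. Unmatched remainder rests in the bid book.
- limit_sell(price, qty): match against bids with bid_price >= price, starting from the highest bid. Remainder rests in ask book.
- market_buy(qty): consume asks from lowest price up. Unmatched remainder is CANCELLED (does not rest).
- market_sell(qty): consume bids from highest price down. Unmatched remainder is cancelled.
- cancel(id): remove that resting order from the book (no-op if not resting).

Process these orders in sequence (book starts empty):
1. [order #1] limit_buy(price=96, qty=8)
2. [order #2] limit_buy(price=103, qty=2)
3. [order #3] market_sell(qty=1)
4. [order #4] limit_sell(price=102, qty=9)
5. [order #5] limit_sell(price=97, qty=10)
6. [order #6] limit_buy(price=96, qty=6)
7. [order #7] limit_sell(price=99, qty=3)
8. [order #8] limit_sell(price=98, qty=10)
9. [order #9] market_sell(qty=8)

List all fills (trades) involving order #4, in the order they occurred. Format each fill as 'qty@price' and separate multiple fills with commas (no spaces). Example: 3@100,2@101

After op 1 [order #1] limit_buy(price=96, qty=8): fills=none; bids=[#1:8@96] asks=[-]
After op 2 [order #2] limit_buy(price=103, qty=2): fills=none; bids=[#2:2@103 #1:8@96] asks=[-]
After op 3 [order #3] market_sell(qty=1): fills=#2x#3:1@103; bids=[#2:1@103 #1:8@96] asks=[-]
After op 4 [order #4] limit_sell(price=102, qty=9): fills=#2x#4:1@103; bids=[#1:8@96] asks=[#4:8@102]
After op 5 [order #5] limit_sell(price=97, qty=10): fills=none; bids=[#1:8@96] asks=[#5:10@97 #4:8@102]
After op 6 [order #6] limit_buy(price=96, qty=6): fills=none; bids=[#1:8@96 #6:6@96] asks=[#5:10@97 #4:8@102]
After op 7 [order #7] limit_sell(price=99, qty=3): fills=none; bids=[#1:8@96 #6:6@96] asks=[#5:10@97 #7:3@99 #4:8@102]
After op 8 [order #8] limit_sell(price=98, qty=10): fills=none; bids=[#1:8@96 #6:6@96] asks=[#5:10@97 #8:10@98 #7:3@99 #4:8@102]
After op 9 [order #9] market_sell(qty=8): fills=#1x#9:8@96; bids=[#6:6@96] asks=[#5:10@97 #8:10@98 #7:3@99 #4:8@102]

Answer: 1@103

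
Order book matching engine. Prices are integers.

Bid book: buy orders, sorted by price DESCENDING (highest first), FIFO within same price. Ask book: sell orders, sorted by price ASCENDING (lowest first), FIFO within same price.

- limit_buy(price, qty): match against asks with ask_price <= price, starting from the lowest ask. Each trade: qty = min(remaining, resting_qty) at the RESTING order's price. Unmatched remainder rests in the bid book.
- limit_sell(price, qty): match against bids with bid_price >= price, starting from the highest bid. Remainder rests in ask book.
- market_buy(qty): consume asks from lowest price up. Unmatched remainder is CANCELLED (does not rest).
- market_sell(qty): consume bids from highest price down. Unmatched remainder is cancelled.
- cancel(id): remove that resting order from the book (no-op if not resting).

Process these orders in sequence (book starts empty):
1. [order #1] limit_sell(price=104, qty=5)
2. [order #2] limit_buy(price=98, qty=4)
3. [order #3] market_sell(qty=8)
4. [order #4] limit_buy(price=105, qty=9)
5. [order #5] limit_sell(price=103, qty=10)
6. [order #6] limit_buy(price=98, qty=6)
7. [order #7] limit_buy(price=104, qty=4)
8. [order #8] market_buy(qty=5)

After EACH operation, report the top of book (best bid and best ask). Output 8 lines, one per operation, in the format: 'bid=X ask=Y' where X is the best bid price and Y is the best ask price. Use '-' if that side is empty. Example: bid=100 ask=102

After op 1 [order #1] limit_sell(price=104, qty=5): fills=none; bids=[-] asks=[#1:5@104]
After op 2 [order #2] limit_buy(price=98, qty=4): fills=none; bids=[#2:4@98] asks=[#1:5@104]
After op 3 [order #3] market_sell(qty=8): fills=#2x#3:4@98; bids=[-] asks=[#1:5@104]
After op 4 [order #4] limit_buy(price=105, qty=9): fills=#4x#1:5@104; bids=[#4:4@105] asks=[-]
After op 5 [order #5] limit_sell(price=103, qty=10): fills=#4x#5:4@105; bids=[-] asks=[#5:6@103]
After op 6 [order #6] limit_buy(price=98, qty=6): fills=none; bids=[#6:6@98] asks=[#5:6@103]
After op 7 [order #7] limit_buy(price=104, qty=4): fills=#7x#5:4@103; bids=[#6:6@98] asks=[#5:2@103]
After op 8 [order #8] market_buy(qty=5): fills=#8x#5:2@103; bids=[#6:6@98] asks=[-]

Answer: bid=- ask=104
bid=98 ask=104
bid=- ask=104
bid=105 ask=-
bid=- ask=103
bid=98 ask=103
bid=98 ask=103
bid=98 ask=-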